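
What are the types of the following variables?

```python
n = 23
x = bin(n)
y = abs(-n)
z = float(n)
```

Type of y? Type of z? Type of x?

abs() of int returns int; float() returns float; bin() returns str

int, float, str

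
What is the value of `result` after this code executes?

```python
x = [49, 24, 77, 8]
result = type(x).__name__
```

x is list; result = 'list'

'list'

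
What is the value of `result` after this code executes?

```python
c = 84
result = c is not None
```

c = 84; result = True

True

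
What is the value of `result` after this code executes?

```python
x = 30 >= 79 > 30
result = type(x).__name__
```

x is bool; result = 'bool'

'bool'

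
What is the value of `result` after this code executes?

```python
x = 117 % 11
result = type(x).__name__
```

x is int; result = 'int'

'int'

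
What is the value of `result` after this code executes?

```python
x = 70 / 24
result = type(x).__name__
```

x is float; result = 'float'

'float'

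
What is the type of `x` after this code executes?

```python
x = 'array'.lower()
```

str.lower() returns str

str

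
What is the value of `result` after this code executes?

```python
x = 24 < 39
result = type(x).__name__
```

x is bool; result = 'bool'

'bool'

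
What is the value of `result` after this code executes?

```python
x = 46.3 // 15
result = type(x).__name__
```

x is float; result = 'float'

'float'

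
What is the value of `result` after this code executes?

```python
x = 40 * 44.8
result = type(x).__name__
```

x is float; result = 'float'

'float'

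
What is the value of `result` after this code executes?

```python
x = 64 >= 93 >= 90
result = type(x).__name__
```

x is bool; result = 'bool'

'bool'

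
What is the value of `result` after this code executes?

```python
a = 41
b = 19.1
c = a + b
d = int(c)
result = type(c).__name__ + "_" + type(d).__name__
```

a is int; b is float; c is float; d is int; result = 'float_int'

'float_int'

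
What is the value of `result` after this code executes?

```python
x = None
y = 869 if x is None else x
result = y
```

x = None; y = 869; result = 869

869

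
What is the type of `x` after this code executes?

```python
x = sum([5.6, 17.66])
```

sum() of floats returns float

float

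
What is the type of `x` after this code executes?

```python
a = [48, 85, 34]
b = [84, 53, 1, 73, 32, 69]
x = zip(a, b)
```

zip() returns a zip object

zip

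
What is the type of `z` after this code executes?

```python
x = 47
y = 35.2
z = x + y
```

int + float = float

float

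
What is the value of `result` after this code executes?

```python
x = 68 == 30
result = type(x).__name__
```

x is bool; result = 'bool'

'bool'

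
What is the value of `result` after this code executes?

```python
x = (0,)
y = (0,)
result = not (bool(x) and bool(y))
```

x = (0,); y = (0,); result = False

False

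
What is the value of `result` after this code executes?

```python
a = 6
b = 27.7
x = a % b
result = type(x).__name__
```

a is int; b is float; x is float; result = 'float'

'float'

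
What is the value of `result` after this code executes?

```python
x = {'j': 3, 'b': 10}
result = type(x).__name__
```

x is dict; result = 'dict'

'dict'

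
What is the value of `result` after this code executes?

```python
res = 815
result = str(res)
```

res = 815; result = '815'

'815'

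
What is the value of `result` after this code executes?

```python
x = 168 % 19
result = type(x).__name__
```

x is int; result = 'int'

'int'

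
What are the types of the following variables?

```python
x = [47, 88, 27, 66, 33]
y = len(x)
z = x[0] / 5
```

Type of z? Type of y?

int / int = float; len() returns int

float, int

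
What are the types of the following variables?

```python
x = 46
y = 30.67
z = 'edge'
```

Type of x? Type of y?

x is assigned a bare integer (no decimal point), so it is an int; y is assigned a number with a decimal point, so it is a float

int, float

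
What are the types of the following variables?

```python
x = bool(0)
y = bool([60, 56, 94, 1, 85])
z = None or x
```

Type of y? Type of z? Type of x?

bool() returns bool; None or bool returns the bool; bool() returns bool

bool, bool, bool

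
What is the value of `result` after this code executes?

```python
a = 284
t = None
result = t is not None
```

a = 284; t = None; result = False

False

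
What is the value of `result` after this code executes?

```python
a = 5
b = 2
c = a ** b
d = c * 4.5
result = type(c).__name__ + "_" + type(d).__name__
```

a is int; b is int; c is int; d is float; result = 'int_float'

'int_float'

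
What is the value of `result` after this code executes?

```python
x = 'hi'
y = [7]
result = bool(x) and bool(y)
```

x = 'hi'; y = [7]; result = True

True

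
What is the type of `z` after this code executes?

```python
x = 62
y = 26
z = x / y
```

int / int = float

float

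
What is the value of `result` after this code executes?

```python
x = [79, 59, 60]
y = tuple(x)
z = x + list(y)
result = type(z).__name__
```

x is list; y is tuple; z is list; result = 'list'

'list'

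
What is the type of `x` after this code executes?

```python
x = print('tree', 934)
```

print() returns None

NoneType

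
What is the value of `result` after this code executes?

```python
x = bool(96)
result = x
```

x = True; result = True

True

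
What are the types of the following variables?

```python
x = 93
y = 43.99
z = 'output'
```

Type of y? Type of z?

y is assigned a number with a decimal point, so it is a float; z is assigned a quoted string literal, so it is a str

float, str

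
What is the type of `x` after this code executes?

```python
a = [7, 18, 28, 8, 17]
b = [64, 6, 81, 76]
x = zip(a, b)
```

zip() returns a zip object

zip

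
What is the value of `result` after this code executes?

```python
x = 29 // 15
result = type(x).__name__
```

x is int; result = 'int'

'int'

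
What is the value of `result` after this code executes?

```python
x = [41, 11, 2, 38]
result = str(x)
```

x = [41, 11, 2, 38]; result = '[41, 11, 2, 38]'

'[41, 11, 2, 38]'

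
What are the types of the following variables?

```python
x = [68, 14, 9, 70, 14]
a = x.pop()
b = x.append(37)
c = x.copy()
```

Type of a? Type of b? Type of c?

pop() returns element; append() returns None; copy() returns list

int, NoneType, list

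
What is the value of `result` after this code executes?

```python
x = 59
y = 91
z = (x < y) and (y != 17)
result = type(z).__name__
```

x is int; y is int; z is bool; result = 'bool'

'bool'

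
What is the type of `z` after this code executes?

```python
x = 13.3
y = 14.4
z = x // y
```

float // float = float

float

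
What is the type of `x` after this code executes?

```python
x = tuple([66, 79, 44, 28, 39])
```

tuple() constructor returns tuple

tuple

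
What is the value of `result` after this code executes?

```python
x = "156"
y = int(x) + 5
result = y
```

x = '156'; y = 161; result = 161

161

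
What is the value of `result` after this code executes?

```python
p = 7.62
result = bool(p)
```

p = 7.62; result = True

True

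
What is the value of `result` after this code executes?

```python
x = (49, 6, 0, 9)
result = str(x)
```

x = (49, 6, 0, 9); result = '(49, 6, 0, 9)'

'(49, 6, 0, 9)'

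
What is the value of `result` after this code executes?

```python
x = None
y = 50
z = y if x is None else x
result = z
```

x = None; y = 50; z = 50; result = 50

50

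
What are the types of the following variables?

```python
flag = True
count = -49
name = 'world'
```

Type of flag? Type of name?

flag is assigned the constant True, which has type bool; name is assigned a quoted string literal, so it is a str

bool, str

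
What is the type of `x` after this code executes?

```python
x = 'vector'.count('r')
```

str.count() returns int

int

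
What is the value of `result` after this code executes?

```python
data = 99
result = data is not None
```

data = 99; result = True

True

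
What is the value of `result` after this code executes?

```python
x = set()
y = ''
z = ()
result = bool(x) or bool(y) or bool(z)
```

x = set(); y = ''; z = (); result = False

False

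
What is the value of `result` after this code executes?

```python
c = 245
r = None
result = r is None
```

c = 245; r = None; result = True

True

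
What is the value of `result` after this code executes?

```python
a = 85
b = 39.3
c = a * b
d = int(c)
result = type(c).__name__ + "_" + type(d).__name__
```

a is int; b is float; c is float; d is int; result = 'float_int'

'float_int'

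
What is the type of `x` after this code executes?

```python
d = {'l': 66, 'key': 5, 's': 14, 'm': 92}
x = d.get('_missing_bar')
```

dict.get() returns None when key not found

NoneType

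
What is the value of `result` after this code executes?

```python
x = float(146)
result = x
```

x = 146.0; result = 146.0

146.0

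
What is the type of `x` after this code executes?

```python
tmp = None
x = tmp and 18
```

'and' returns first falsy value (None)

NoneType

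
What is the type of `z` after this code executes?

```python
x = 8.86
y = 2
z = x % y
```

float % int = float

float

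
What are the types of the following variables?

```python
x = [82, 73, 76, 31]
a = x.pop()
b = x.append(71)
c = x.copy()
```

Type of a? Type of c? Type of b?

pop() returns element; copy() returns list; append() returns None

int, list, NoneType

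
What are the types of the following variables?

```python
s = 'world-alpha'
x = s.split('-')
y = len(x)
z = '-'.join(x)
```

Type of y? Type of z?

len() returns int; str.join() returns str

int, str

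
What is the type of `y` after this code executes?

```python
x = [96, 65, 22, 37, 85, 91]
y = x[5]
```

Indexing list[int] returns int

int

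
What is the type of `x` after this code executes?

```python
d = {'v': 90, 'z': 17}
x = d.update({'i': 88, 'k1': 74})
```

dict.update() returns None

NoneType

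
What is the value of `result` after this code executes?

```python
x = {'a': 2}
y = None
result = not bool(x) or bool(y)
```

x = {'a': 2}; y = None; result = False

False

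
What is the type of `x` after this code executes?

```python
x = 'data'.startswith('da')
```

str.startswith() returns bool

bool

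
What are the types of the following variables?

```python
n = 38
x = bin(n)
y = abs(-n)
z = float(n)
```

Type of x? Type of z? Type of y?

bin() returns str; float() returns float; abs() of int returns int

str, float, int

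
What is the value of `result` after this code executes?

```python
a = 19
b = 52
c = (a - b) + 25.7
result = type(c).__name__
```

a is int; b is int; c is float; result = 'float'

'float'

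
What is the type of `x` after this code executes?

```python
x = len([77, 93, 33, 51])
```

len() always returns int

int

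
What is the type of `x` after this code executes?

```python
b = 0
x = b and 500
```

'and' returns first falsy value (0 is int)

int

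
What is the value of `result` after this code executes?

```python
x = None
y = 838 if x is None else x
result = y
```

x = None; y = 838; result = 838

838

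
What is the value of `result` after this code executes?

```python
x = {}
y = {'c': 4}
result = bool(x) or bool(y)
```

x = {}; y = {'c': 4}; result = True

True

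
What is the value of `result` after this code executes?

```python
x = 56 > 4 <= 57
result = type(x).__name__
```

x is bool; result = 'bool'

'bool'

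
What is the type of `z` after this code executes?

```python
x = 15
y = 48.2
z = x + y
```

int + float = float

float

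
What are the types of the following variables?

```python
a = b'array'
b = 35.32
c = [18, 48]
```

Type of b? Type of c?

b is assigned a number with a decimal point, so it is a float; c is assigned a list literal (square brackets)

float, list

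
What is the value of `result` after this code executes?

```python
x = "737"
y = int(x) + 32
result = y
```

x = '737'; y = 769; result = 769

769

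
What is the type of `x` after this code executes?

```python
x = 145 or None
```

'or' returns first truthy value

int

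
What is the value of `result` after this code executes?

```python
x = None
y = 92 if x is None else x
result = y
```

x = None; y = 92; result = 92

92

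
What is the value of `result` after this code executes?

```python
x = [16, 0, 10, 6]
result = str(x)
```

x = [16, 0, 10, 6]; result = '[16, 0, 10, 6]'

'[16, 0, 10, 6]'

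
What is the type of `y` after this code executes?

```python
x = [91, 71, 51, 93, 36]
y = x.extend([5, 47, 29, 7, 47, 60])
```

list.extend() returns None

NoneType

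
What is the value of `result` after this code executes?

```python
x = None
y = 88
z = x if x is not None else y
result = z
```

x = None; y = 88; z = 88; result = 88

88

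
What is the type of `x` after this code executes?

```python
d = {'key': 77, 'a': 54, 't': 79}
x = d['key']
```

Accessing dict[str, int] with str key returns int

int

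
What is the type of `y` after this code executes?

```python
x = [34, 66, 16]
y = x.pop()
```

list.pop() returns the popped element

int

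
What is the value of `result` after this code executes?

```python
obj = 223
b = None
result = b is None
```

obj = 223; b = None; result = True

True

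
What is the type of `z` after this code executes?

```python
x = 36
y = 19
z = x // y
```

int // int = int

int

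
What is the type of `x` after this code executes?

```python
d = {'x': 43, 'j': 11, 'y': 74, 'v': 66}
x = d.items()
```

dict.items() returns dict_items view

dict_items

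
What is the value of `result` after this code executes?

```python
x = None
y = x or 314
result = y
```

x = None; y = 314; result = 314

314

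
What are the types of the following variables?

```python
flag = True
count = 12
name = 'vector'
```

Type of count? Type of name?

count is assigned a bare integer (no decimal point), so it is an int; name is assigned a quoted string literal, so it is a str

int, str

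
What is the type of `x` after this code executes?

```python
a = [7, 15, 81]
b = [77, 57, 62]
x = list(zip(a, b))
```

list(zip()) returns a list of tuples

list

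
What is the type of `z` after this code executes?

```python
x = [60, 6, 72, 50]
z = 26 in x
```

'in' operator returns bool

bool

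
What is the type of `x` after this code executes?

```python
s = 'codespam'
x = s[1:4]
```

Slicing a str returns str

str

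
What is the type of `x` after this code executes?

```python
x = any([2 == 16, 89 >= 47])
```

any() returns bool

bool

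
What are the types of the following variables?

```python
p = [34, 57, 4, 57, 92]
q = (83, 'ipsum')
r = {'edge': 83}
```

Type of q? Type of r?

q is assigned a tuple (parenthesized, comma-separated values); r is assigned a dict literal ({key: value})

tuple, dict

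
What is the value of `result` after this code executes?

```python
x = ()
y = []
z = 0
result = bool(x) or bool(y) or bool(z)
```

x = (); y = []; z = 0; result = False

False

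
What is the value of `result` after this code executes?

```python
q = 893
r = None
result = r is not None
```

q = 893; r = None; result = False

False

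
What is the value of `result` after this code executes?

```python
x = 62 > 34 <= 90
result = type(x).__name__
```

x is bool; result = 'bool'

'bool'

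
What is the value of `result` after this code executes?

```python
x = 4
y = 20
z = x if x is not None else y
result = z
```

x = 4; y = 20; z = 4; result = 4

4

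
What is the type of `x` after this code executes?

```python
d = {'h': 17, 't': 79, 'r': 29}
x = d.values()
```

.values() returns dict_values view

dict_values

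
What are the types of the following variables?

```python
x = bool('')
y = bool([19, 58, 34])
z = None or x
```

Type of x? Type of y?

bool() returns bool; bool() returns bool

bool, bool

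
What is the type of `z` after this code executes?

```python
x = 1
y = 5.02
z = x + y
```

int + float = float

float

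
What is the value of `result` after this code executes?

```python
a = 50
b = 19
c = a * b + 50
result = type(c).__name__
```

a is int; b is int; c is int; result = 'int'

'int'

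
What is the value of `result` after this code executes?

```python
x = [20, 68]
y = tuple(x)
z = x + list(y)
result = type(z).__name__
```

x is list; y is tuple; z is list; result = 'list'

'list'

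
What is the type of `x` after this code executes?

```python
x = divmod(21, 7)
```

divmod() returns tuple of (quotient, remainder)

tuple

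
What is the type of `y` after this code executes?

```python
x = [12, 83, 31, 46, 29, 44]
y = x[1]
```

Indexing list[int] returns int

int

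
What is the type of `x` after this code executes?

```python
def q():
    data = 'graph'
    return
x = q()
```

Bare return returns None

NoneType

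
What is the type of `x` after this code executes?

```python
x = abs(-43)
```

abs() of int returns int

int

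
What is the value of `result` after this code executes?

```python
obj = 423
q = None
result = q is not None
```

obj = 423; q = None; result = False

False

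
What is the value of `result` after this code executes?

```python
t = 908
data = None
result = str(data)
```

t = 908; data = None; result = 'None'

'None'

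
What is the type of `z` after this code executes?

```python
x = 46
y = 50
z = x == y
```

Equality comparison returns bool

bool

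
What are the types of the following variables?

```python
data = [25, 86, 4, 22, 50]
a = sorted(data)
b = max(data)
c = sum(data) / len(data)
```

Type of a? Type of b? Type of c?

sorted() returns list; max of ints returns int; int / int = float

list, int, float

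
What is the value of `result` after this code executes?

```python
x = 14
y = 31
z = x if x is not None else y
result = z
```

x = 14; y = 31; z = 14; result = 14

14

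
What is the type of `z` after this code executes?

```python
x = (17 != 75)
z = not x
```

'not' returns bool

bool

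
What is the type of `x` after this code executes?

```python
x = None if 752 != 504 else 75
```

752 != 504 is True, so the if branch is taken

NoneType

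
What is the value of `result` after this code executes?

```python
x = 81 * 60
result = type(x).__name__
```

x is int; result = 'int'

'int'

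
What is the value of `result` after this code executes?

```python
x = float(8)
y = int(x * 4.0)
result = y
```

x = 8.0; y = 32; result = 32

32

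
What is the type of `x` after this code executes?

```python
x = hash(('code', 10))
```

hash() returns int

int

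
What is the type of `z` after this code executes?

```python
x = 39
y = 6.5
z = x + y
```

int + float = float

float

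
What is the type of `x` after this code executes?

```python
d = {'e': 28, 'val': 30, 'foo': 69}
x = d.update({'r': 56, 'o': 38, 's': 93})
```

dict.update() returns None

NoneType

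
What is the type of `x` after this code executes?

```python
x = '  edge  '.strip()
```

str.strip() returns str

str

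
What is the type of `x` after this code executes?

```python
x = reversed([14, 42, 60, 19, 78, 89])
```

reversed() on a list returns list_reverseiterator

list_reverseiterator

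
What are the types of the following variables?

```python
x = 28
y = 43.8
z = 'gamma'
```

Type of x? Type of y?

x is assigned a bare integer (no decimal point), so it is an int; y is assigned a number with a decimal point, so it is a float

int, float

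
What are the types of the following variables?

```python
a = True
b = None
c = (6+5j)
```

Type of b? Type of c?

b is assigned None, whose type is NoneType; c is assigned (6+5j), an int plus an imaginary literal (j suffix), which evaluates to complex

NoneType, complex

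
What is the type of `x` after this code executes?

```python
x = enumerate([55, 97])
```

enumerate() returns an enumerate object

enumerate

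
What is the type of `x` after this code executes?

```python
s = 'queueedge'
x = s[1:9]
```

Slicing a str returns str

str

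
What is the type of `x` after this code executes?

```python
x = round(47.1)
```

round() with no decimal places returns int

int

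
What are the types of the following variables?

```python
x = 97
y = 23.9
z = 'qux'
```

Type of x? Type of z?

x is assigned a bare integer (no decimal point), so it is an int; z is assigned a quoted string literal, so it is a str

int, str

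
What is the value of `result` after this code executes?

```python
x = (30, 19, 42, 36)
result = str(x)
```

x = (30, 19, 42, 36); result = '(30, 19, 42, 36)'

'(30, 19, 42, 36)'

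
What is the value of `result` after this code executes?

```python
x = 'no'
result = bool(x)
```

x = 'no'; result = True

True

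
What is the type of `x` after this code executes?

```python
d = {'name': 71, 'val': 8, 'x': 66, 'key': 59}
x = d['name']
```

Accessing dict[str, int] with str key returns int

int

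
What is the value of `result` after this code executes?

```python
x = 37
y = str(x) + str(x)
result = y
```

x = 37; y = '3737'; result = '3737'

'3737'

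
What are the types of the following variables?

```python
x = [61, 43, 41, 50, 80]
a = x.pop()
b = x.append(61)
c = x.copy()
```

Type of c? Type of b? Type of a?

copy() returns list; append() returns None; pop() returns element

list, NoneType, int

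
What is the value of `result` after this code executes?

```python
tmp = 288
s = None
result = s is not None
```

tmp = 288; s = None; result = False

False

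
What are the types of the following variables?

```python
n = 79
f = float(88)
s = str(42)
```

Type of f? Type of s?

f is assigned the result of calling float(), which returns a float; s is assigned the result of calling str(), which returns a str

float, str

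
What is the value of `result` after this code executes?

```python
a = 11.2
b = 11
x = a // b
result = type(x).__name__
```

a is float; b is int; x is float; result = 'float'

'float'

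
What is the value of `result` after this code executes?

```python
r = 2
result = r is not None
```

r = 2; result = True

True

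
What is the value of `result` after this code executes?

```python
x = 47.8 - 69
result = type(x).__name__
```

x is float; result = 'float'

'float'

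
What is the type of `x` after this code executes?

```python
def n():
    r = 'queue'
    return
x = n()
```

Bare return returns None

NoneType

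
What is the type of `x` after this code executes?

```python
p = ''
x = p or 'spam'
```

'or' returns first truthy value (str)

str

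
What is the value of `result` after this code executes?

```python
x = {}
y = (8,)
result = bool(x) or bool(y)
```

x = {}; y = (8,); result = True

True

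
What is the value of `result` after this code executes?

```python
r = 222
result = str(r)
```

r = 222; result = '222'

'222'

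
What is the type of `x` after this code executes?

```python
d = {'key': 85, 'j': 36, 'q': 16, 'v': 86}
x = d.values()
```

.values() returns dict_values view

dict_values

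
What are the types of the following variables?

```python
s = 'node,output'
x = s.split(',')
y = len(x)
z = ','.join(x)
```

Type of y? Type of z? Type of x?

len() returns int; str.join() returns str; str.split() returns list

int, str, list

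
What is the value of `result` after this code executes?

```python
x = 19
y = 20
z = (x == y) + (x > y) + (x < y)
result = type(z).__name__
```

x is int; y is int; z is int; result = 'int'

'int'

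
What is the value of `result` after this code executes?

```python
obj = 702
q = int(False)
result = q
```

obj = 702; q = 0; result = 0

0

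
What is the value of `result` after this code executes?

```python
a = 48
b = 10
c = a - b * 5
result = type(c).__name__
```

a is int; b is int; c is int; result = 'int'

'int'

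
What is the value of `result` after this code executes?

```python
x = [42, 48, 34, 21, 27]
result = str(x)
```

x = [42, 48, 34, 21, 27]; result = '[42, 48, 34, 21, 27]'

'[42, 48, 34, 21, 27]'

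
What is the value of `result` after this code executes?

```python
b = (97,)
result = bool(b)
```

b = (97,); result = True

True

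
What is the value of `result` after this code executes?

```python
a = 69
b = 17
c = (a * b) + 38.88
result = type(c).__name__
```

a is int; b is int; c is float; result = 'float'

'float'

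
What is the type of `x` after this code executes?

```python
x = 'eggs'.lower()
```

str.lower() returns str

str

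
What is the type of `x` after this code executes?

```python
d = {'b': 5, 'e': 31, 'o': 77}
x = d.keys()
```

.keys() returns dict_keys view

dict_keys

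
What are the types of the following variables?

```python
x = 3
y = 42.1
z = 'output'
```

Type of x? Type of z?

x is assigned a bare integer (no decimal point), so it is an int; z is assigned a quoted string literal, so it is a str

int, str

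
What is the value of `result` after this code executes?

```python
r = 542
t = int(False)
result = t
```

r = 542; t = 0; result = 0

0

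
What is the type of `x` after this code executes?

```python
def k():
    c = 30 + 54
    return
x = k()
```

Bare return returns None

NoneType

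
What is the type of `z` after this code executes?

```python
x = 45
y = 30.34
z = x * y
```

int * float = float

float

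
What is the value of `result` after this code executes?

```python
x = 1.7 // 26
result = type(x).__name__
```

x is float; result = 'float'

'float'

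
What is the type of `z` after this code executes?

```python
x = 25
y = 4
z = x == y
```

Equality comparison returns bool

bool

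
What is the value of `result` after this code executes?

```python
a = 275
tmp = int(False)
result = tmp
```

a = 275; tmp = 0; result = 0

0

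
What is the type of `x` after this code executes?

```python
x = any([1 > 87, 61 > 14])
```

any() returns bool

bool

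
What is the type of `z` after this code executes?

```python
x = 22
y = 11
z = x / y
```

int / int = float

float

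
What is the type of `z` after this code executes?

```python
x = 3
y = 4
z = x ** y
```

positive int ** positive int = int

int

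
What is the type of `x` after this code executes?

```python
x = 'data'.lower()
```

str.lower() returns str

str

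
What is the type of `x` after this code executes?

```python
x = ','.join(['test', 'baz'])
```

str.join() returns str

str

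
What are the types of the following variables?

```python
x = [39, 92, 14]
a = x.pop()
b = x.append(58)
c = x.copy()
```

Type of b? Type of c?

append() returns None; copy() returns list

NoneType, list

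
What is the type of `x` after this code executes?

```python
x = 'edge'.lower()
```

str.lower() returns str

str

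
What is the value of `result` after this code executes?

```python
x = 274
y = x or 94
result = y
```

x = 274; y = 274; result = 274

274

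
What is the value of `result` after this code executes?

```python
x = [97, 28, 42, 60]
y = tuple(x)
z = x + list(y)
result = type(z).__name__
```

x is list; y is tuple; z is list; result = 'list'

'list'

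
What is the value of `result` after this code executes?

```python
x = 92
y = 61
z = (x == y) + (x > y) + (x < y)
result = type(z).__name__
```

x is int; y is int; z is int; result = 'int'

'int'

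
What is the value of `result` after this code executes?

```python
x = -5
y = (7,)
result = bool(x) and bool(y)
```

x = -5; y = (7,); result = True

True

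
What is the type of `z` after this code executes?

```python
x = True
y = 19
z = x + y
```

bool + int = int (bool is subclass of int)

int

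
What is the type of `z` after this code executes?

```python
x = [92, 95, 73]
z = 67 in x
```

'in' operator returns bool

bool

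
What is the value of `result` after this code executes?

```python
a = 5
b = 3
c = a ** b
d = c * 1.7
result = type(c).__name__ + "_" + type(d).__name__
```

a is int; b is int; c is int; d is float; result = 'int_float'

'int_float'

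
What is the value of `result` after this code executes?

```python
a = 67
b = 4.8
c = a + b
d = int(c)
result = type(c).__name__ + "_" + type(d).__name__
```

a is int; b is float; c is float; d is int; result = 'float_int'

'float_int'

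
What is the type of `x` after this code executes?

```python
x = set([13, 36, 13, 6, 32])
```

set() constructor returns set

set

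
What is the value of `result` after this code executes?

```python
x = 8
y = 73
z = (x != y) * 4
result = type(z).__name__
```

x is int; y is int; z is int; result = 'int'

'int'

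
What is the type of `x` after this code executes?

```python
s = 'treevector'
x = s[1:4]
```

Slicing a str returns str

str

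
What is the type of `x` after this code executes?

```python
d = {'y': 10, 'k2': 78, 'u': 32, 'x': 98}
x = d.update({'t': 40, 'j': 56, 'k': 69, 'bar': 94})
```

dict.update() returns None

NoneType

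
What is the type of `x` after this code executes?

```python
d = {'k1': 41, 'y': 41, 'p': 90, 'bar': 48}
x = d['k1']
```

Accessing dict[str, int] with str key returns int

int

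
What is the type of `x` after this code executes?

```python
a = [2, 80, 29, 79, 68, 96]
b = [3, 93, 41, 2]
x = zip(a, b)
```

zip() returns a zip object

zip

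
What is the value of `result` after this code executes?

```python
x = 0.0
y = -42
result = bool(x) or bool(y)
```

x = 0.0; y = -42; result = True

True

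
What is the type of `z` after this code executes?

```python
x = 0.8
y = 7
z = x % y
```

float % int = float

float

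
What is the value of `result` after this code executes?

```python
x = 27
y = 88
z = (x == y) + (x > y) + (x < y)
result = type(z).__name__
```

x is int; y is int; z is int; result = 'int'

'int'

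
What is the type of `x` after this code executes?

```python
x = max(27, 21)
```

max() of ints returns int

int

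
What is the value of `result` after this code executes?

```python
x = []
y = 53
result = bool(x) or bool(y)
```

x = []; y = 53; result = True

True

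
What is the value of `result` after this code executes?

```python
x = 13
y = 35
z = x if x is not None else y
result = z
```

x = 13; y = 35; z = 13; result = 13

13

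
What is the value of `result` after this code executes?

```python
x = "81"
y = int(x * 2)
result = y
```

x = '81'; y = 8181; result = 8181

8181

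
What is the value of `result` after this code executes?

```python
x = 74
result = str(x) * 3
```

x = 74; result = '747474'

'747474'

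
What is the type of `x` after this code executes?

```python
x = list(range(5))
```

list(range()) returns list

list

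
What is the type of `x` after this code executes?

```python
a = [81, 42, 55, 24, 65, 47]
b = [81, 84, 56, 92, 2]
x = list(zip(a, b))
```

list(zip()) returns a list of tuples

list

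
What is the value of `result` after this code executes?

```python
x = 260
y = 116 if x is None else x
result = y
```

x = 260; y = 260; result = 260

260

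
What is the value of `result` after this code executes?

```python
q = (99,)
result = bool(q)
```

q = (99,); result = True

True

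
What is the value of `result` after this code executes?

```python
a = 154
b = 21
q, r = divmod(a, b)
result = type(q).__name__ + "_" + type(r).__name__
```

a is int; b is int; q is int; r is int; result = 'int_int'

'int_int'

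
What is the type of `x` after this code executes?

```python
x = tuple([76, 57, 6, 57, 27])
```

tuple() constructor returns tuple

tuple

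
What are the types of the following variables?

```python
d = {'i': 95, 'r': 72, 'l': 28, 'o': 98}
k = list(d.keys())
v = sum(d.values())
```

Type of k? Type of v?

list() converts to list; sum of ints is int

list, int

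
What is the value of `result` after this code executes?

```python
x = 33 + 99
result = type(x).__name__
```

x is int; result = 'int'

'int'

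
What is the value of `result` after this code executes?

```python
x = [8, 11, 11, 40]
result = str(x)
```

x = [8, 11, 11, 40]; result = '[8, 11, 11, 40]'

'[8, 11, 11, 40]'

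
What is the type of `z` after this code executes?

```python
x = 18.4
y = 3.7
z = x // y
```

float // float = float

float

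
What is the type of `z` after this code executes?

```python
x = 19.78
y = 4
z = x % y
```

float % int = float

float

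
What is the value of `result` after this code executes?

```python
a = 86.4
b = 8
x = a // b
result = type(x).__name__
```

a is float; b is int; x is float; result = 'float'

'float'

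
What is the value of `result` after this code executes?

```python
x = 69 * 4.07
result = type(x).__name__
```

x is float; result = 'float'

'float'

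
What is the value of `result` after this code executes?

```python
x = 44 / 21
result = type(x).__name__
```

x is float; result = 'float'

'float'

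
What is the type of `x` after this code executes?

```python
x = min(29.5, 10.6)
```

min() of floats returns float

float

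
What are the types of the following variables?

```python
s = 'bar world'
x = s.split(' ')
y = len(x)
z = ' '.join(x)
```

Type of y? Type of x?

len() returns int; str.split() returns list

int, list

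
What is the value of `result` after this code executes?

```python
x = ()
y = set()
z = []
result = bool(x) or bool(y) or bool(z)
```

x = (); y = set(); z = []; result = False

False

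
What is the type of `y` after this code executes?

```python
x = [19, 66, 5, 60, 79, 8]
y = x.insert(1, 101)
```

list.insert() returns None

NoneType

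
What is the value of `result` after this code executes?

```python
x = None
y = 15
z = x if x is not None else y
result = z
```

x = None; y = 15; z = 15; result = 15

15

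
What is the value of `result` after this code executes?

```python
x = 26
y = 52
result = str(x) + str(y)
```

x = 26; y = 52; result = '2652'

'2652'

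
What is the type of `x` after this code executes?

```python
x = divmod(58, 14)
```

divmod() returns tuple of (quotient, remainder)

tuple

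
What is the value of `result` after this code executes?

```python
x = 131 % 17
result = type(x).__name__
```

x is int; result = 'int'

'int'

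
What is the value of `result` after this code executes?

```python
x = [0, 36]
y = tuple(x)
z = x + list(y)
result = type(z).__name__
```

x is list; y is tuple; z is list; result = 'list'

'list'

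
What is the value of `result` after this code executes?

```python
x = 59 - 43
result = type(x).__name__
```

x is int; result = 'int'

'int'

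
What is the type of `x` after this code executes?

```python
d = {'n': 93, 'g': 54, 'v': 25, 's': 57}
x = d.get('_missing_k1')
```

dict.get() returns None when key not found

NoneType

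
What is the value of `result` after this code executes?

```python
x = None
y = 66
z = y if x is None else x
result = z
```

x = None; y = 66; z = 66; result = 66

66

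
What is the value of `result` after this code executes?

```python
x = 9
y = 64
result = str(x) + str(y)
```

x = 9; y = 64; result = '964'

'964'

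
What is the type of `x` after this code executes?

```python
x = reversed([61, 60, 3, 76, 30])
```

reversed() on a list returns list_reverseiterator

list_reverseiterator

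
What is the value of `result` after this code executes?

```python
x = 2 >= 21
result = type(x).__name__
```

x is bool; result = 'bool'

'bool'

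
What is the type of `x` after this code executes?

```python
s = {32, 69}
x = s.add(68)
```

set.add() returns None (mutates in place)

NoneType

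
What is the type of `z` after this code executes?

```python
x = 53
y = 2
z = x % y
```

int % int = int

int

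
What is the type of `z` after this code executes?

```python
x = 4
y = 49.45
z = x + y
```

int + float = float

float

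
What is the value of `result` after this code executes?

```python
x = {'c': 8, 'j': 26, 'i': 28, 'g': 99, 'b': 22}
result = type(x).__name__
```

x is dict; result = 'dict'

'dict'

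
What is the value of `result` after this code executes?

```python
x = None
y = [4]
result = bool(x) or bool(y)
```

x = None; y = [4]; result = True

True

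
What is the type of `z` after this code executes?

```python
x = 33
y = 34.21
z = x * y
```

int * float = float

float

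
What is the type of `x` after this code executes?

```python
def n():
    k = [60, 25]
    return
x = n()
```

Bare return returns None

NoneType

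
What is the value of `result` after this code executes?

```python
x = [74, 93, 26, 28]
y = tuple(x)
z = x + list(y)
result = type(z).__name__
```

x is list; y is tuple; z is list; result = 'list'

'list'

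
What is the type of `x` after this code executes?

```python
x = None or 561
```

'or' with None returns the other truthy value

int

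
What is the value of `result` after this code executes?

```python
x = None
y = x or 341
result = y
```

x = None; y = 341; result = 341

341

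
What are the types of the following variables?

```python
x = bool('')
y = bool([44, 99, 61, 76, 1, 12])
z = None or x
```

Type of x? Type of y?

bool() returns bool; bool() returns bool

bool, bool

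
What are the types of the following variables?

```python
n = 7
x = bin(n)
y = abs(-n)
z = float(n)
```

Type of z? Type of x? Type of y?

float() returns float; bin() returns str; abs() of int returns int

float, str, int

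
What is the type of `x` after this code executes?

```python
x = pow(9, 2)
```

pow(int, int) returns int

int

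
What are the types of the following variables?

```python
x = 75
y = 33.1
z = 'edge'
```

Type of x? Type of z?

x is assigned a bare integer (no decimal point), so it is an int; z is assigned a quoted string literal, so it is a str

int, str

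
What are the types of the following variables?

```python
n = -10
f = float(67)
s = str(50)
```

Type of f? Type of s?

f is assigned the result of calling float(), which returns a float; s is assigned the result of calling str(), which returns a str

float, str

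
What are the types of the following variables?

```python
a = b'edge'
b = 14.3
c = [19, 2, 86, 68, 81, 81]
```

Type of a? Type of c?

a is assigned a bytes literal (b'...' prefix); c is assigned a list literal (square brackets)

bytes, list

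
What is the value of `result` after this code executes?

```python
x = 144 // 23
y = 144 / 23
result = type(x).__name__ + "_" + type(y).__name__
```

x is int; y is float; result = 'int_float'

'int_float'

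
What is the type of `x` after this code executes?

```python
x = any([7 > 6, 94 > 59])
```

any() returns bool

bool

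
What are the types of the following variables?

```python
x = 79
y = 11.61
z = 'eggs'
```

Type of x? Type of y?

x is assigned a bare integer (no decimal point), so it is an int; y is assigned a number with a decimal point, so it is a float

int, float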